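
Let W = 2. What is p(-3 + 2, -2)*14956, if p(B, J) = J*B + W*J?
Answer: -29912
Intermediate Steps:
p(B, J) = 2*J + B*J (p(B, J) = J*B + 2*J = B*J + 2*J = 2*J + B*J)
p(-3 + 2, -2)*14956 = -2*(2 + (-3 + 2))*14956 = -2*(2 - 1)*14956 = -2*1*14956 = -2*14956 = -29912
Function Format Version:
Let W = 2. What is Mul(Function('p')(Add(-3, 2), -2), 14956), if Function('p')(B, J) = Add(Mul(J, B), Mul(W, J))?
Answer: -29912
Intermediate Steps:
Function('p')(B, J) = Add(Mul(2, J), Mul(B, J)) (Function('p')(B, J) = Add(Mul(J, B), Mul(2, J)) = Add(Mul(B, J), Mul(2, J)) = Add(Mul(2, J), Mul(B, J)))
Mul(Function('p')(Add(-3, 2), -2), 14956) = Mul(Mul(-2, Add(2, Add(-3, 2))), 14956) = Mul(Mul(-2, Add(2, -1)), 14956) = Mul(Mul(-2, 1), 14956) = Mul(-2, 14956) = -29912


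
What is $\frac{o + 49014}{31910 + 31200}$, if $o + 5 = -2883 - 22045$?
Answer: $\frac{24081}{63110} \approx 0.38157$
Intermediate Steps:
$o = -24933$ ($o = -5 - 24928 = -24933$)
$\frac{o + 49014}{31910 + 31200} = \frac{-24933 + 49014}{31910 + 31200} = \frac{24081}{63110}$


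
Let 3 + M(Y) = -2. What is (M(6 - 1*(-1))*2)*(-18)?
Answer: 180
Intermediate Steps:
M(Y) = -5 (M(Y) = -3 - 2 = -5)
(M(6 - 1*(-1))*2)*(-18) = -5*2*(-18) = -10*(-18) = 180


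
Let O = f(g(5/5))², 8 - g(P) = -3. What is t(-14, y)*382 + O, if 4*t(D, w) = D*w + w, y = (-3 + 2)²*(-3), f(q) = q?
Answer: 7691/2 ≈ 3845.5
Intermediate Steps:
g(P) = 11 (g(P) = 8 - 1*(-3) = 8 + 3 = 11)
y = -3 (y = (-1)²*(-3) = 1*(-3) = -3)
O = 121 (O = 11² = 121)
t(D, w) = w/4 + D*w/4 (t(D, w) = (D*w + w)/4 = (w + D*w)/4 = w/4 + D*w/4)
t(-14, y)*382 + O = ((¼)*(-3)*(1 - 14))*382 + 121 = ((¼)*(-3)*(-13))*382 + 121 = (39/4)*382 + 121 = 7449/2 + 121 = 7691/2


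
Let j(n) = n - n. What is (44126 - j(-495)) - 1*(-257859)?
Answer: 301985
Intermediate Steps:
j(n) = 0
(44126 - j(-495)) - 1*(-257859) = (44126 - 1*0) - 1*(-257859) = (44126 + 0) + 257859 = 44126 + 257859 = 301985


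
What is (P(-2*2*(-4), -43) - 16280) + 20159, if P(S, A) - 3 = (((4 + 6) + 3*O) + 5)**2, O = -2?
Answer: 3963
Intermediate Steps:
P(S, A) = 84 (P(S, A) = 3 + (((4 + 6) + 3*(-2)) + 5)**2 = 3 + ((10 - 6) + 5)**2 = 3 + (4 + 5)**2 = 3 + 9**2 = 3 + 81 = 84)
(P(-2*2*(-4), -43) - 16280) + 20159 = (84 - 16280) + 20159 = -16196 + 20159 = 3963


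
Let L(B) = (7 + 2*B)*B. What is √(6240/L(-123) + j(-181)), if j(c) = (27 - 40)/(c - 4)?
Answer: √928500276405/1812815 ≈ 0.53154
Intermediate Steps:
L(B) = B*(7 + 2*B)
j(c) = -13/(-4 + c)
√(6240/L(-123) + j(-181)) = √(6240/((-123*(7 + 2*(-123)))) - 13/(-4 - 181)) = √(6240/((-123*(7 - 246))) - 13/(-185)) = √(6240/((-123*(-239))) - 13*(-1/185)) = √(6240/29397 + 13/185) = √(6240*(1/29397) + 13/185) = √(2080/9799 + 13/185) = √(512187/1812815) = √928500276405/1812815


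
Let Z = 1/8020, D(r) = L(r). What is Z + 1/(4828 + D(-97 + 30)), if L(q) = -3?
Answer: 2569/7739300 ≈ 0.00033194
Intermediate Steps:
D(r) = -3
Z = 1/8020 ≈ 0.00012469
Z + 1/(4828 + D(-97 + 30)) = 1/8020 + 1/(4828 - 3) = 1/8020 + 1/4825 = 2569/7739300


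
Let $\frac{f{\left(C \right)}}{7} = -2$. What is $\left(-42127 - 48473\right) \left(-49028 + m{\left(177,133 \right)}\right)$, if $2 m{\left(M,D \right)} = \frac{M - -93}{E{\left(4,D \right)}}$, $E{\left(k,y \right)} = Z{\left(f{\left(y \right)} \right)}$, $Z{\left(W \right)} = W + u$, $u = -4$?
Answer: $4442616300$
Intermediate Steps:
$f{\left(C \right)} = -14$ ($f{\left(C \right)} = 7 \left(-2\right) = -14$)
$Z{\left(W \right)} = -4 + W$ ($Z{\left(W \right)} = W - 4 = -4 + W$)
$E{\left(k,y \right)} = -18$ ($E{\left(k,y \right)} = -4 - 14 = -18$)
$m{\left(M,D \right)} = - \frac{31}{12} - \frac{M}{36}$ ($m{\left(M,D \right)} = \frac{\left(M - -93\right) \frac{1}{-18}}{2} = \frac{\left(M + 93\right) \left(- \frac{1}{18}\right)}{2} = \frac{\left(93 + M\right) \left(- \frac{1}{18}\right)}{2} = \frac{- \frac{31}{6} - \frac{M}{18}}{2} = - \frac{31}{12} - \frac{M}{36}$)
$\left(-42127 - 48473\right) \left(-49028 + m{\left(177,133 \right)}\right) = \left(-42127 - 48473\right) \left(-49028 - \frac{15}{2}\right) = - 90600 \left(-49028 - \frac{15}{2}\right) = \left(-90600\right) \left(- \frac{98071}{2}\right) = 4442616300$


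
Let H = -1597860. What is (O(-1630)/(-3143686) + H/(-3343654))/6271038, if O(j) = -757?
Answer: 2512850629019/32958688987900366236 ≈ 7.6242e-8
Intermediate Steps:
(O(-1630)/(-3143686) + H/(-3343654))/6271038 = (-757/(-3143686) - 1597860/(-3343654))/6271038 = (-757*(-1/3143686) - 1597860*(-1/3343654))*(1/6271038) = (757/3143686 + 798930/1671827)*(1/6271038) = (2512850629019/5255699134322)*(1/6271038) = 2512850629019/32958688987900366236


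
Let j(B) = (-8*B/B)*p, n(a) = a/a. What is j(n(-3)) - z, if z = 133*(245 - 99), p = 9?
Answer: -19490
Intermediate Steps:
n(a) = 1
j(B) = -72 (j(B) = -8*B/B*9 = -8*1*9 = -8*9 = -72)
z = 19418 (z = 133*146 = 19418)
j(n(-3)) - z = -72 - 1*19418 = -72 - 19418 = -19490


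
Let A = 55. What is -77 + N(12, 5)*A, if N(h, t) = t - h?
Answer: -462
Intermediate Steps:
-77 + N(12, 5)*A = -77 + (5 - 1*12)*55 = -77 + (5 - 12)*55 = -77 - 7*55 = -77 - 385 = -462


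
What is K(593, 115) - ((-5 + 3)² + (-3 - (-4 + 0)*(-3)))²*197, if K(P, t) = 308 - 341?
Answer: -23870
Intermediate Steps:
K(P, t) = -33
K(593, 115) - ((-5 + 3)² + (-3 - (-4 + 0)*(-3)))²*197 = -33 - ((-5 + 3)² + (-3 - (-4 + 0)*(-3)))²*197 = -33 - ((-2)² + (-3 - (-4)*(-3)))²*197 = -33 - (4 + (-3 - 1*12))²*197 = -33 - (4 + (-3 - 12))²*197 = -33 - (4 - 15)²*197 = -33 - (-11)²*197 = -33 - 121*197 = -33 - 1*23837 = -33 - 23837 = -23870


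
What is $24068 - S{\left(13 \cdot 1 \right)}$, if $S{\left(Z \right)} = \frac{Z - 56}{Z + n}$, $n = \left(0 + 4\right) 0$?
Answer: $\frac{312927}{13} \approx 24071.0$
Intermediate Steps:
$n = 0$ ($n = 4 \cdot 0 = 0$)
$S{\left(Z \right)} = \frac{-56 + Z}{Z}$ ($S{\left(Z \right)} = \frac{Z - 56}{Z + 0} = \frac{-56 + Z}{Z}$)
$24068 - S{\left(13 \cdot 1 \right)} = 24068 - \frac{-56 + 13 \cdot 1}{13 \cdot 1} = 24068 - \frac{-56 + 13}{13} = 24068 - \frac{1}{13} \left(-43\right) = 24068 - - \frac{43}{13} = 24068 + \frac{43}{13} = \frac{312927}{13}$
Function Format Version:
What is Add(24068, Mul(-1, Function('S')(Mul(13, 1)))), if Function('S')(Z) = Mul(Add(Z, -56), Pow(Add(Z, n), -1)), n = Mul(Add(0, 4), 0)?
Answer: Rational(312927, 13) ≈ 24071.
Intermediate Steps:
n = 0 (n = Mul(4, 0) = 0)
Function('S')(Z) = Mul(Pow(Z, -1), Add(-56, Z)) (Function('S')(Z) = Mul(Add(Z, -56), Pow(Add(Z, 0), -1)) = Mul(Add(-56, Z), Pow(Z, -1)) = Mul(Pow(Z, -1), Add(-56, Z)))
Add(24068, Mul(-1, Function('S')(Mul(13, 1)))) = Add(24068, Mul(-1, Mul(Pow(Mul(13, 1), -1), Add(-56, Mul(13, 1))))) = Add(24068, Mul(-1, Mul(Pow(13, -1), Add(-56, 13)))) = Add(24068, Mul(-1, Mul(Rational(1, 13), -43))) = Add(24068, Mul(-1, Rational(-43, 13))) = Add(24068, Rational(43, 13)) = Rational(312927, 13)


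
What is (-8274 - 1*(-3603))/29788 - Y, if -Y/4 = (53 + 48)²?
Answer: 1215464881/29788 ≈ 40804.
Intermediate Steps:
Y = -40804 (Y = -4*(53 + 48)² = -4*101² = -4*10201 = -40804)
(-8274 - 1*(-3603))/29788 - Y = (-8274 - 1*(-3603))/29788 - 1*(-40804) = (-8274 + 3603)*(1/29788) + 40804 = -4671*1/29788 + 40804 = -4671/29788 + 40804 = 1215464881/29788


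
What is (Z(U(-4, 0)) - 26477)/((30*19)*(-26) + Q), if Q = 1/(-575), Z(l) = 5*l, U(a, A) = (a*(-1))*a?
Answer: 15270275/8521501 ≈ 1.7920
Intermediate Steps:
U(a, A) = -a**2 (U(a, A) = (-a)*a = -a**2)
Q = -1/575 ≈ -0.0017391
(Z(U(-4, 0)) - 26477)/((30*19)*(-26) + Q) = (5*(-1*(-4)**2) - 26477)/((30*19)*(-26) - 1/575) = (5*(-1*16) - 26477)/(570*(-26) - 1/575) = (5*(-16) - 26477)/(-14820 - 1/575) = (-80 - 26477)/(-8521501/575) = -26557*(-575/8521501) = 15270275/8521501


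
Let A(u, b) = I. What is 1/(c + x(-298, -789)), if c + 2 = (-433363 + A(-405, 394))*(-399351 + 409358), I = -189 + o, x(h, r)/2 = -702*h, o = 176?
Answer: -1/4336375242 ≈ -2.3061e-10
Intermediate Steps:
x(h, r) = -1404*h (x(h, r) = 2*(-702*h) = -1404*h)
I = -13 (I = -189 + 176 = -13)
A(u, b) = -13
c = -4336793634 (c = -2 + (-433363 - 13)*(-399351 + 409358) = -2 - 433376*10007 = -2 - 4336793632 = -4336793634)
1/(c + x(-298, -789)) = 1/(-4336793634 - 1404*(-298)) = 1/(-4336793634 + 418392) = 1/(-4336375242) = -1/4336375242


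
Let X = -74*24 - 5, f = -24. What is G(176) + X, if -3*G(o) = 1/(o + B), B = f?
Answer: -812137/456 ≈ -1781.0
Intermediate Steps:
B = -24
X = -1781 (X = -1776 - 5 = -1781)
G(o) = -1/(3*(-24 + o)) (G(o) = -1/(3*(o - 24)) = -1/(3*(-24 + o)))
G(176) + X = -1/(-72 + 3*176) - 1781 = -1/(-72 + 528) - 1781 = -1/456 - 1781 = -812137/456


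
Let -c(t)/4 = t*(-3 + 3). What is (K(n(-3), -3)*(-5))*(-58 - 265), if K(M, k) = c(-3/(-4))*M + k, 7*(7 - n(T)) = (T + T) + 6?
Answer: -4845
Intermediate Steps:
c(t) = 0 (c(t) = -4*t*(-3 + 3) = -4*t*0 = -4*0 = 0)
n(T) = 43/7 - 2*T/7 (n(T) = 7 - ((T + T) + 6)/7 = 7 - (2*T + 6)/7 = 7 - (6 + 2*T)/7 = 7 + (-6/7 - 2*T/7) = 43/7 - 2*T/7)
K(M, k) = k (K(M, k) = 0*M + k = 0 + k = k)
(K(n(-3), -3)*(-5))*(-58 - 265) = (-3*(-5))*(-58 - 265) = 15*(-323) = -4845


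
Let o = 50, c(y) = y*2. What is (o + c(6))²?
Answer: 3844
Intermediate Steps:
c(y) = 2*y
(o + c(6))² = (50 + 2*6)² = (50 + 12)² = 62² = 3844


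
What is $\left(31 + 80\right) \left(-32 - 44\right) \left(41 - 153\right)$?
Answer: $944832$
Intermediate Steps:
$\left(31 + 80\right) \left(-32 - 44\right) \left(41 - 153\right) = 111 \left(-76\right) \left(-112\right) = \left(-8436\right) \left(-112\right) = 944832$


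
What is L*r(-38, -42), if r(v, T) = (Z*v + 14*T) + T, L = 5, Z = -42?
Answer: 4830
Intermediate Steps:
r(v, T) = -42*v + 15*T (r(v, T) = (-42*v + 14*T) + T = -42*v + 15*T)
L*r(-38, -42) = 5*(-42*(-38) + 15*(-42)) = 5*(1596 - 630) = 5*966 = 4830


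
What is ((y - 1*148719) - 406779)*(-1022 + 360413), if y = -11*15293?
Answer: -260098813911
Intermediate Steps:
y = -168223
((y - 1*148719) - 406779)*(-1022 + 360413) = ((-168223 - 1*148719) - 406779)*(-1022 + 360413) = ((-168223 - 148719) - 406779)*359391 = (-316942 - 406779)*359391 = -723721*359391 = -260098813911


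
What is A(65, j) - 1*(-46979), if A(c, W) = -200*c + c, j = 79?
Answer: 34044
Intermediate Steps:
A(c, W) = -199*c
A(65, j) - 1*(-46979) = -199*65 - 1*(-46979) = -12935 + 46979 = 34044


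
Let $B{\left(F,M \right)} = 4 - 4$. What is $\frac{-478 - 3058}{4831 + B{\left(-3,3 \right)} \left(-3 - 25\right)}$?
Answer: $- \frac{3536}{4831} \approx -0.73194$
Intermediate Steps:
$B{\left(F,M \right)} = 0$ ($B{\left(F,M \right)} = 4 - 4 = 0$)
$\frac{-478 - 3058}{4831 + B{\left(-3,3 \right)} \left(-3 - 25\right)} = \frac{-478 - 3058}{4831 + 0 \left(-3 - 25\right)} = - \frac{3536}{4831 + 0 \left(-28\right)} = - \frac{3536}{4831 + 0} = - \frac{3536}{4831}$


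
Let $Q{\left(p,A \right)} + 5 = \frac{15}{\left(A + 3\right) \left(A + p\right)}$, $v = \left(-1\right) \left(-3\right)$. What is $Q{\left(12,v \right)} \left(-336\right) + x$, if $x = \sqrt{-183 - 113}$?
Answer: $1624 + 2 i \sqrt{74} \approx 1624.0 + 17.205 i$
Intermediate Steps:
$v = 3$
$Q{\left(p,A \right)} = -5 + \frac{15}{\left(3 + A\right) \left(A + p\right)}$ ($Q{\left(p,A \right)} = -5 + \frac{15}{\left(A + 3\right) \left(A + p\right)} = -5 + \frac{15}{\left(3 + A\right) \left(A + p\right)}$)
$x = 2 i \sqrt{74}$ ($x = \sqrt{-296} = 2 i \sqrt{74} \approx 17.205 i$)
$Q{\left(12,v \right)} \left(-336\right) + x = \frac{5 \left(3 - 3^{2} - 9 - 36 - 3 \cdot 12\right)}{3^{2} + 3 \cdot 3 + 3 \cdot 12 + 3 \cdot 12} \left(-336\right) + 2 i \sqrt{74} = \frac{5 \left(3 - 9 - 9 - 36 - 36\right)}{9 + 9 + 36 + 36} \left(-336\right) + 2 i \sqrt{74} = \frac{5 \left(3 - 9 - 9 - 36 - 36\right)}{90} \left(-336\right) + 2 i \sqrt{74} = 5 \cdot \frac{1}{90} \left(-87\right) \left(-336\right) + 2 i \sqrt{74} = \left(- \frac{29}{6}\right) \left(-336\right) + 2 i \sqrt{74} = 1624 + 2 i \sqrt{74}$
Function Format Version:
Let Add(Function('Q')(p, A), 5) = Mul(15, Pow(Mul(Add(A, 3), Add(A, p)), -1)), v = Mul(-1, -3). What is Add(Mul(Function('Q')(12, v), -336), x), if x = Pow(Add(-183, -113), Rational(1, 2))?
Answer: Add(1624, Mul(2, I, Pow(74, Rational(1, 2)))) ≈ Add(1624.0, Mul(17.205, I))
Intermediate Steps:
v = 3
Function('Q')(p, A) = Add(-5, Mul(15, Pow(Add(3, A), -1), Pow(Add(A, p), -1))) (Function('Q')(p, A) = Add(-5, Mul(15, Pow(Mul(Add(A, 3), Add(A, p)), -1))) = Add(-5, Mul(15, Pow(Mul(Add(3, A), Add(A, p)), -1))) = Add(-5, Mul(15, Mul(Pow(Add(3, A), -1), Pow(Add(A, p), -1)))) = Add(-5, Mul(15, Pow(Add(3, A), -1), Pow(Add(A, p), -1))))
x = Mul(2, I, Pow(74, Rational(1, 2))) (x = Pow(-296, Rational(1, 2)) = Mul(2, I, Pow(74, Rational(1, 2))) ≈ Mul(17.205, I))
Add(Mul(Function('Q')(12, v), -336), x) = Add(Mul(Mul(5, Pow(Add(Pow(3, 2), Mul(3, 3), Mul(3, 12), Mul(3, 12)), -1), Add(3, Mul(-1, Pow(3, 2)), Mul(-3, 3), Mul(-3, 12), Mul(-1, 3, 12))), -336), Mul(2, I, Pow(74, Rational(1, 2)))) = Add(Mul(Mul(5, Pow(Add(9, 9, 36, 36), -1), Add(3, Mul(-1, 9), -9, -36, -36)), -336), Mul(2, I, Pow(74, Rational(1, 2)))) = Add(Mul(Mul(5, Pow(90, -1), Add(3, -9, -9, -36, -36)), -336), Mul(2, I, Pow(74, Rational(1, 2)))) = Add(Mul(Mul(5, Rational(1, 90), -87), -336), Mul(2, I, Pow(74, Rational(1, 2)))) = Add(Mul(Rational(-29, 6), -336), Mul(2, I, Pow(74, Rational(1, 2)))) = Add(1624, Mul(2, I, Pow(74, Rational(1, 2))))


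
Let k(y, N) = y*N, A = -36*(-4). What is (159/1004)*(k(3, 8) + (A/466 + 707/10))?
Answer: 35197989/2339320 ≈ 15.046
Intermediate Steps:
A = 144
k(y, N) = N*y
(159/1004)*(k(3, 8) + (A/466 + 707/10)) = (159/1004)*(8*3 + (144/466 + 707/10)) = (159*(1/1004))*(24 + (144*(1/466) + 707*(⅒))) = 159*(24 + (72/233 + 707/10))/1004 = 159*(24 + 165451/2330)/1004 = (159/1004)*(221371/2330) = 35197989/2339320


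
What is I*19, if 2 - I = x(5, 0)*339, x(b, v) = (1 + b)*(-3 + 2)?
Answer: 38684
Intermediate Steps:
x(b, v) = -1 - b (x(b, v) = (1 + b)*(-1) = -1 - b)
I = 2036 (I = 2 - (-1 - 1*5)*339 = 2 - (-1 - 5)*339 = 2 - (-6)*339 = 2 - 1*(-2034) = 2 + 2034 = 2036)
I*19 = 2036*19 = 38684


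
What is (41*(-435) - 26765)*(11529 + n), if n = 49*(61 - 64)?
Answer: -507637200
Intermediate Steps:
n = -147 (n = 49*(-3) = -147)
(41*(-435) - 26765)*(11529 + n) = (41*(-435) - 26765)*(11529 - 147) = (-17835 - 26765)*11382 = -44600*11382 = -507637200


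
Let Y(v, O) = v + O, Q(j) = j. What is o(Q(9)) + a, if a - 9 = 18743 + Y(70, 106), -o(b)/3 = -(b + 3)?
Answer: 18964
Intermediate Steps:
o(b) = 9 + 3*b (o(b) = -(-3)*(b + 3) = -(-3)*(3 + b) = -3*(-3 - b) = 9 + 3*b)
Y(v, O) = O + v
a = 18928 (a = 9 + (18743 + (106 + 70)) = 9 + (18743 + 176) = 9 + 18919 = 18928)
o(Q(9)) + a = (9 + 3*9) + 18928 = (9 + 27) + 18928 = 36 + 18928 = 18964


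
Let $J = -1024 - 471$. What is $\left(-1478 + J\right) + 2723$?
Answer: $-250$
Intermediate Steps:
$J = -1495$
$\left(-1478 + J\right) + 2723 = \left(-1478 - 1495\right) + 2723 = -2973 + 2723 = -250$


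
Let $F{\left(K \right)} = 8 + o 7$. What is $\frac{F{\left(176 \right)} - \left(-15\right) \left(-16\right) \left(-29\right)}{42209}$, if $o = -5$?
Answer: $\frac{6933}{42209} \approx 0.16425$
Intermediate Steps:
$F{\left(K \right)} = -27$ ($F{\left(K \right)} = 8 - 35 = -27$)
$\frac{F{\left(176 \right)} - \left(-15\right) \left(-16\right) \left(-29\right)}{42209} = \frac{-27 - \left(-15\right) \left(-16\right) \left(-29\right)}{42209} = \left(-27 - 240 \left(-29\right)\right) \frac{1}{42209} = \left(-27 - -6960\right) \frac{1}{42209} = \left(-27 + 6960\right) \frac{1}{42209} = 6933 \cdot \frac{1}{42209} = \frac{6933}{42209}$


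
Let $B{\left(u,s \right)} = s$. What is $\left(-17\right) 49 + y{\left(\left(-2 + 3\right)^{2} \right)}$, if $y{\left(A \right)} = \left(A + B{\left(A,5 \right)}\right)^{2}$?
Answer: $-797$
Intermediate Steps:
$y{\left(A \right)} = \left(5 + A\right)^{2}$ ($y{\left(A \right)} = \left(A + 5\right)^{2} = \left(5 + A\right)^{2}$)
$\left(-17\right) 49 + y{\left(\left(-2 + 3\right)^{2} \right)} = \left(-17\right) 49 + \left(5 + \left(-2 + 3\right)^{2}\right)^{2} = -833 + \left(5 + 1^{2}\right)^{2} = -833 + \left(5 + 1\right)^{2} = -833 + 6^{2} = -833 + 36 = -797$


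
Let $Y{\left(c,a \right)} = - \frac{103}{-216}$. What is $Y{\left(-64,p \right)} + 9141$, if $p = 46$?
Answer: $\frac{1974559}{216} \approx 9141.5$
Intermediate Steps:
$Y{\left(c,a \right)} = \frac{103}{216}$ ($Y{\left(c,a \right)} = \left(-103\right) \left(- \frac{1}{216}\right) = \frac{103}{216}$)
$Y{\left(-64,p \right)} + 9141 = \frac{103}{216} + 9141 = \frac{1974559}{216}$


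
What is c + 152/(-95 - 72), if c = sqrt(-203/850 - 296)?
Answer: -152/167 + I*sqrt(8561302)/170 ≈ -0.91018 + 17.212*I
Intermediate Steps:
c = I*sqrt(8561302)/170 (c = sqrt(-203*1/850 - 296) = sqrt(-203/850 - 296) = sqrt(-251803/850) = I*sqrt(8561302)/170 ≈ 17.212*I)
c + 152/(-95 - 72) = I*sqrt(8561302)/170 + 152/(-95 - 72) = I*sqrt(8561302)/170 + 152/(-167) = I*sqrt(8561302)/170 + 152*(-1/167) = I*sqrt(8561302)/170 - 152/167 = -152/167 + I*sqrt(8561302)/170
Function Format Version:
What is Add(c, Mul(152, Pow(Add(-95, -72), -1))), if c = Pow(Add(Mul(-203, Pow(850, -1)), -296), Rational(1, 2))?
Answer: Add(Rational(-152, 167), Mul(Rational(1, 170), I, Pow(8561302, Rational(1, 2)))) ≈ Add(-0.91018, Mul(17.212, I))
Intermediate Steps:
c = Mul(Rational(1, 170), I, Pow(8561302, Rational(1, 2))) (c = Pow(Add(Mul(-203, Rational(1, 850)), -296), Rational(1, 2)) = Pow(Add(Rational(-203, 850), -296), Rational(1, 2)) = Pow(Rational(-251803, 850), Rational(1, 2)) = Mul(Rational(1, 170), I, Pow(8561302, Rational(1, 2))) ≈ Mul(17.212, I))
Add(c, Mul(152, Pow(Add(-95, -72), -1))) = Add(Mul(Rational(1, 170), I, Pow(8561302, Rational(1, 2))), Mul(152, Pow(Add(-95, -72), -1))) = Add(Mul(Rational(1, 170), I, Pow(8561302, Rational(1, 2))), Mul(152, Pow(-167, -1))) = Add(Mul(Rational(1, 170), I, Pow(8561302, Rational(1, 2))), Mul(152, Rational(-1, 167))) = Add(Mul(Rational(1, 170), I, Pow(8561302, Rational(1, 2))), Rational(-152, 167)) = Add(Rational(-152, 167), Mul(Rational(1, 170), I, Pow(8561302, Rational(1, 2))))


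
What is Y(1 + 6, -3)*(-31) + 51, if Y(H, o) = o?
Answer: 144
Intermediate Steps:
Y(1 + 6, -3)*(-31) + 51 = -3*(-31) + 51 = 93 + 51 = 144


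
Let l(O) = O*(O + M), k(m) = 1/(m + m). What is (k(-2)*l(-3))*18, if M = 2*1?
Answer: -27/2 ≈ -13.500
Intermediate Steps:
M = 2
k(m) = 1/(2*m)
l(O) = O*(2 + O) (l(O) = O*(O + 2) = O*(2 + O))
(k(-2)*l(-3))*18 = (((½)/(-2))*(-3*(2 - 3)))*18 = (((½)*(-½))*(-3*(-1)))*18 = -¼*3*18 = -¾*18 = -27/2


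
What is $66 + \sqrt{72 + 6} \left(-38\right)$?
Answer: $66 - 38 \sqrt{78} \approx -269.61$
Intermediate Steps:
$66 + \sqrt{72 + 6} \left(-38\right) = 66 + \sqrt{78} \left(-38\right) = 66 - 38 \sqrt{78}$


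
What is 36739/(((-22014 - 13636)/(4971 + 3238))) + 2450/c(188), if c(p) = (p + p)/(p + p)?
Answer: -214247951/35650 ≈ -6009.8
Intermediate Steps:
c(p) = 1 (c(p) = (2*p)/((2*p)) = (2*p)*(1/(2*p)) = 1)
36739/(((-22014 - 13636)/(4971 + 3238))) + 2450/c(188) = 36739/(((-22014 - 13636)/(4971 + 3238))) + 2450/1 = 36739/((-35650/8209)) + 2450*1 = 36739/((-35650*1/8209)) + 2450 = 36739/(-35650/8209) + 2450 = 36739*(-8209/35650) + 2450 = -301590451/35650 + 2450 = -214247951/35650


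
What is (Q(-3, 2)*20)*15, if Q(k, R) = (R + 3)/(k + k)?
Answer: -250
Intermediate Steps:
Q(k, R) = (3 + R)/(2*k) (Q(k, R) = (3 + R)/((2*k)) = (3 + R)*(1/(2*k)) = (3 + R)/(2*k))
(Q(-3, 2)*20)*15 = (((½)*(3 + 2)/(-3))*20)*15 = (((½)*(-⅓)*5)*20)*15 = -⅚*20*15 = -50/3*15 = -250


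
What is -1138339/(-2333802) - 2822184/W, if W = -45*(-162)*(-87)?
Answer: 135340507547/27410504490 ≈ 4.9375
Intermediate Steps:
W = -634230 (W = 7290*(-87) = -634230)
-1138339/(-2333802) - 2822184/W = -1138339/(-2333802) - 2822184/(-634230) = -1138339*(-1/2333802) - 2822184*(-1/634230) = 1138339/2333802 + 156788/35235 = 135340507547/27410504490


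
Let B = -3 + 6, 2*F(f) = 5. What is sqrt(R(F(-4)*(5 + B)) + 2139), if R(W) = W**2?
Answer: sqrt(2539) ≈ 50.388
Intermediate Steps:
F(f) = 5/2 (F(f) = (1/2)*5 = 5/2)
B = 3
sqrt(R(F(-4)*(5 + B)) + 2139) = sqrt((5*(5 + 3)/2)**2 + 2139) = sqrt(((5/2)*8)**2 + 2139) = sqrt(20**2 + 2139) = sqrt(400 + 2139) = sqrt(2539)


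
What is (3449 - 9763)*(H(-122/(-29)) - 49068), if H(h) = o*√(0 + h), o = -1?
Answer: 309815352 + 6314*√3538/29 ≈ 3.0983e+8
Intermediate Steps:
H(h) = -√h (H(h) = -√(0 + h) = -√h)
(3449 - 9763)*(H(-122/(-29)) - 49068) = (3449 - 9763)*(-√(-122/(-29)) - 49068) = -6314*(-√(-122*(-1/29)) - 49068) = -6314*(-√(122/29) - 49068) = -6314*(-√3538/29 - 49068) = -6314*(-49068 - √3538/29) = 309815352 + 6314*√3538/29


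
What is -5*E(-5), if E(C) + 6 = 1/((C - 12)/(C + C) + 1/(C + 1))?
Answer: 770/29 ≈ 26.552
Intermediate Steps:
E(C) = -6 + 1/(1/(1 + C) + (-12 + C)/(2*C)) (E(C) = -6 + 1/((C - 12)/(C + C) + 1/(C + 1)) = -6 + 1/((-12 + C)/((2*C)) + 1/(1 + C)) = -6 + 1/((-12 + C)*(1/(2*C)) + 1/(1 + C)) = -6 + 1/((-12 + C)/(2*C) + 1/(1 + C)) = -6 + 1/(1/(1 + C) + (-12 + C)/(2*C)))
-5*E(-5) = -20*(-18 + (-5)² - 14*(-5))/(12 - 1*(-5)² + 9*(-5)) = -20*(-18 + 25 + 70)/(12 - 1*25 - 45) = -20*77/(12 - 25 - 45) = -20*77/(-58) = -20*(-1)*77/58 = -5*(-154/29) = 770/29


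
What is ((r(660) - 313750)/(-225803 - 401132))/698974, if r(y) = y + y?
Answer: 31243/43821126469 ≈ 7.1297e-7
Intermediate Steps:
r(y) = 2*y
((r(660) - 313750)/(-225803 - 401132))/698974 = ((2*660 - 313750)/(-225803 - 401132))/698974 = ((1320 - 313750)/(-626935))*(1/698974) = -312430*(-1/626935)*(1/698974) = (62486/125387)*(1/698974) = 31243/43821126469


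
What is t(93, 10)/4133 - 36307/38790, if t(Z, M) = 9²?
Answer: -146914841/160319070 ≈ -0.91639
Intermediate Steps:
t(Z, M) = 81
t(93, 10)/4133 - 36307/38790 = 81/4133 - 36307/38790 = -146914841/160319070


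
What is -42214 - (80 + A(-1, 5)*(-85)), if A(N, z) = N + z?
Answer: -41954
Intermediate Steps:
-42214 - (80 + A(-1, 5)*(-85)) = -42214 - (80 + (-1 + 5)*(-85)) = -42214 - (80 + 4*(-85)) = -42214 - (80 - 340) = -42214 - 1*(-260) = -42214 + 260 = -41954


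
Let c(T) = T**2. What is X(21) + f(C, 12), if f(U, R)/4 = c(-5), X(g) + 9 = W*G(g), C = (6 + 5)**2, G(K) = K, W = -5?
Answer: -14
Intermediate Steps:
C = 121 (C = 11**2 = 121)
X(g) = -9 - 5*g
f(U, R) = 100 (f(U, R) = 4*(-5)**2 = 4*25 = 100)
X(21) + f(C, 12) = (-9 - 5*21) + 100 = (-9 - 105) + 100 = -114 + 100 = -14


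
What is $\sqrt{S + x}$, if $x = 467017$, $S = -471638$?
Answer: $i \sqrt{4621} \approx 67.978 i$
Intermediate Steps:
$\sqrt{S + x} = \sqrt{-471638 + 467017} = \sqrt{-4621} = i \sqrt{4621}$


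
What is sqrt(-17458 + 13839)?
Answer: I*sqrt(3619) ≈ 60.158*I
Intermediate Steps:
sqrt(-17458 + 13839) = sqrt(-3619) = I*sqrt(3619)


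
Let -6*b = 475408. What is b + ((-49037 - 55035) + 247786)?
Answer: 193438/3 ≈ 64479.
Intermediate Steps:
b = -237704/3 (b = -⅙*475408 = -237704/3 ≈ -79235.)
b + ((-49037 - 55035) + 247786) = -237704/3 + ((-49037 - 55035) + 247786) = -237704/3 + (-104072 + 247786) = -237704/3 + 143714 = 193438/3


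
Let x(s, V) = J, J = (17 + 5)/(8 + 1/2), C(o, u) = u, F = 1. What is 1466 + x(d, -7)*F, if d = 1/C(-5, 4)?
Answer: 24966/17 ≈ 1468.6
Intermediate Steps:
d = 1/4 ≈ 0.25000
J = 44/17 (J = 22/(8 + 1/2) = 22/(17/2) = 22*(2/17) = 44/17 ≈ 2.5882)
x(s, V) = 44/17
1466 + x(d, -7)*F = 1466 + (44/17)*1 = 1466 + 44/17 = 24966/17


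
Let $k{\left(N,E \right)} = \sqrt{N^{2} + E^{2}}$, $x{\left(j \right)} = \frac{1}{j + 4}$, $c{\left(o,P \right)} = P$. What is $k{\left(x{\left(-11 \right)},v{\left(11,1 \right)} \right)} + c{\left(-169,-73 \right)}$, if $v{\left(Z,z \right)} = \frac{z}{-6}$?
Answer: $-73 + \frac{\sqrt{85}}{42} \approx -72.781$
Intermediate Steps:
$x{\left(j \right)} = \frac{1}{4 + j}$
$v{\left(Z,z \right)} = - \frac{z}{6}$ ($v{\left(Z,z \right)} = z \left(- \frac{1}{6}\right) = - \frac{z}{6}$)
$k{\left(N,E \right)} = \sqrt{E^{2} + N^{2}}$
$k{\left(x{\left(-11 \right)},v{\left(11,1 \right)} \right)} + c{\left(-169,-73 \right)} = \sqrt{\left(\left(- \frac{1}{6}\right) 1\right)^{2} + \left(\frac{1}{4 - 11}\right)^{2}} - 73 = \sqrt{\left(- \frac{1}{6}\right)^{2} + \left(\frac{1}{-7}\right)^{2}} - 73 = \sqrt{\frac{1}{36} + \left(- \frac{1}{7}\right)^{2}} - 73 = \sqrt{\frac{1}{36} + \frac{1}{49}} - 73 = \sqrt{\frac{85}{1764}} - 73 = \frac{\sqrt{85}}{42} - 73 = -73 + \frac{\sqrt{85}}{42}$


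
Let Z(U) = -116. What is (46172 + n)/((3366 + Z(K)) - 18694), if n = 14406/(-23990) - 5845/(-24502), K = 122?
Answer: -502589378487/168111652280 ≈ -2.9896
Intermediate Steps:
n = -106377131/293901490 (n = 14406*(-1/23990) - 5845*(-1/24502) = -7203/11995 + 5845/24502 = -106377131/293901490 ≈ -0.36195)
(46172 + n)/((3366 + Z(K)) - 18694) = (46172 - 106377131/293901490)/((3366 - 116) - 18694) = 13569913219149/(293901490*(3250 - 18694)) = (13569913219149/293901490)/(-15444) = (13569913219149/293901490)*(-1/15444) = -502589378487/168111652280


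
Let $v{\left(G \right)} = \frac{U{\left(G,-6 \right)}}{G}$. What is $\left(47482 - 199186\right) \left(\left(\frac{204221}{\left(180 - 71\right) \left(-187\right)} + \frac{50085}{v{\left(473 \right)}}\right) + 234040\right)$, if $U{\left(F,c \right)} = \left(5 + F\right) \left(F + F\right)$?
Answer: $- \frac{10176134155405722}{286561} \approx -3.5511 \cdot 10^{10}$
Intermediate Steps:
$U{\left(F,c \right)} = 2 F \left(5 + F\right)$ ($U{\left(F,c \right)} = \left(5 + F\right) 2 F = 2 F \left(5 + F\right)$)
$v{\left(G \right)} = 10 + 2 G$ ($v{\left(G \right)} = \frac{2 G \left(5 + G\right)}{G} = 10 + 2 G$)
$\left(47482 - 199186\right) \left(\left(\frac{204221}{\left(180 - 71\right) \left(-187\right)} + \frac{50085}{v{\left(473 \right)}}\right) + 234040\right) = \left(47482 - 199186\right) \left(\left(\frac{204221}{\left(180 - 71\right) \left(-187\right)} + \frac{50085}{10 + 2 \cdot 473}\right) + 234040\right) = - 151704 \left(\left(\frac{204221}{109 \left(-187\right)} + \frac{50085}{10 + 946}\right) + 234040\right) = - 151704 \left(\left(\frac{204221}{-20383} + \frac{50085}{956}\right) + 234040\right) = - 151704 \left(\left(204221 \left(- \frac{1}{20383}\right) + 50085 \cdot \frac{1}{956}\right) + 234040\right) = - 151704 \left(\left(- \frac{12013}{1199} + \frac{50085}{956}\right) + 234040\right) = - 151704 \left(\frac{48567487}{1146244} + 234040\right) = \left(-151704\right) \frac{268315513247}{1146244} = - \frac{10176134155405722}{286561}$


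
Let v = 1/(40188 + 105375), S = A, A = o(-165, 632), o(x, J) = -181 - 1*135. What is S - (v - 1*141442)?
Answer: 20542723937/145563 ≈ 1.4113e+5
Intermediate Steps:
o(x, J) = -316 (o(x, J) = -181 - 135 = -316)
A = -316
S = -316
v = 1/145563 ≈ 6.8699e-6
S - (v - 1*141442) = -316 - (1/145563 - 1*141442) = -316 - (1/145563 - 141442) = -316 - 1*(-20588721845/145563) = -316 + 20588721845/145563 = 20542723937/145563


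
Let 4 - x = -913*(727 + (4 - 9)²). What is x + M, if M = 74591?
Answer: 761171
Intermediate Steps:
x = 686580 (x = 4 - (-913)*(727 + (4 - 9)²) = 4 - (-913)*(727 + (-5)²) = 4 - (-913)*(727 + 25) = 4 - (-913)*752 = 4 - 1*(-686576) = 4 + 686576 = 686580)
x + M = 686580 + 74591 = 761171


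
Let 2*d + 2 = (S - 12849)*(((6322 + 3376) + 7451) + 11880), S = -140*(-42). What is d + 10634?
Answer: -202281835/2 ≈ -1.0114e+8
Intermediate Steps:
S = 5880
d = -202303103/2 (d = -1 + ((5880 - 12849)*(((6322 + 3376) + 7451) + 11880))/2 = -1 + (-6969*((9698 + 7451) + 11880))/2 = -1 + (-6969*(17149 + 11880))/2 = -1 + (-6969*29029)/2 = -1 + (½)*(-202303101) = -1 - 202303101/2 = -202303103/2 ≈ -1.0115e+8)
d + 10634 = -202303103/2 + 10634 = -202281835/2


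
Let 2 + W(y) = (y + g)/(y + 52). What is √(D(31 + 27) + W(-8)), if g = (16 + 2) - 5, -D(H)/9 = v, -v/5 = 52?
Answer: √1131647/22 ≈ 48.354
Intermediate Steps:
v = -260 (v = -5*52 = -260)
D(H) = 2340 (D(H) = -9*(-260) = 2340)
g = 13 (g = 18 - 5 = 13)
W(y) = -2 + (13 + y)/(52 + y) (W(y) = -2 + (y + 13)/(y + 52) = -2 + (13 + y)/(52 + y))
√(D(31 + 27) + W(-8)) = √(2340 + (-91 - 1*(-8))/(52 - 8)) = √(2340 + (-91 + 8)/44) = √(2340 + (1/44)*(-83)) = √(2340 - 83/44) = √(102877/44) = √1131647/22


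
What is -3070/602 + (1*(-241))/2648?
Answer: -4137221/797048 ≈ -5.1907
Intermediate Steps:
-3070/602 + (1*(-241))/2648 = -3070*1/602 - 241*1/2648 = -1535/301 - 241/2648 = -4137221/797048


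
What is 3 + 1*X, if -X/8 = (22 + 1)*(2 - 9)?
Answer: 1291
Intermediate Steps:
X = 1288 (X = -8*(22 + 1)*(2 - 9) = -184*(-7) = -8*(-161) = 1288)
3 + 1*X = 3 + 1*1288 = 3 + 1288 = 1291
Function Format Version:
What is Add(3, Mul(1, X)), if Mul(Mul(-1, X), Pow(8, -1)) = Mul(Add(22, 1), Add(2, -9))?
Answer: 1291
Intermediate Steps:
X = 1288 (X = Mul(-8, Mul(Add(22, 1), Add(2, -9))) = Mul(-8, Mul(23, -7)) = Mul(-8, -161) = 1288)
Add(3, Mul(1, X)) = Add(3, Mul(1, 1288)) = Add(3, 1288) = 1291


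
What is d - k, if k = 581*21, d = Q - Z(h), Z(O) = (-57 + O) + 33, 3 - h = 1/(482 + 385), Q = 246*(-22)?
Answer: -15252263/867 ≈ -17592.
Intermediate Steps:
Q = -5412
h = 2600/867 (h = 3 - 1/(482 + 385) = 3 - 1/867 = 2600/867 ≈ 2.9988)
Z(O) = -24 + O
d = -4673996/867 (d = -5412 - (-24 + 2600/867) = -5412 - 1*(-18208/867) = -5412 + 18208/867 = -4673996/867 ≈ -5391.0)
k = 12201
d - k = -4673996/867 - 1*12201 = -4673996/867 - 12201 = -15252263/867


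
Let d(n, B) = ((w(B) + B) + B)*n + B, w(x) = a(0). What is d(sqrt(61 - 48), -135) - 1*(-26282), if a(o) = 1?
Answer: 26147 - 269*sqrt(13) ≈ 25177.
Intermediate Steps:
w(x) = 1
d(n, B) = B + n*(1 + 2*B) (d(n, B) = ((1 + B) + B)*n + B = (1 + 2*B)*n + B = n*(1 + 2*B) + B = B + n*(1 + 2*B))
d(sqrt(61 - 48), -135) - 1*(-26282) = (-135 + sqrt(61 - 48) + 2*(-135)*sqrt(61 - 48)) - 1*(-26282) = (-135 + sqrt(13) + 2*(-135)*sqrt(13)) + 26282 = (-135 + sqrt(13) - 270*sqrt(13)) + 26282 = (-135 - 269*sqrt(13)) + 26282 = 26147 - 269*sqrt(13)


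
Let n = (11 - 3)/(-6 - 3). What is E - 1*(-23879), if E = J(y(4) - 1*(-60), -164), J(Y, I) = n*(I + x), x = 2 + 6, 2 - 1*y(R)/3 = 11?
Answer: 72053/3 ≈ 24018.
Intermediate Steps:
y(R) = -27 (y(R) = 6 - 3*11 = 6 - 33 = -27)
x = 8
n = -8/9 (n = 8/(-9) = 8*(-1/9) = -8/9 ≈ -0.88889)
J(Y, I) = -64/9 - 8*I/9 (J(Y, I) = -8*(I + 8)/9 = -8*(8 + I)/9 = -64/9 - 8*I/9)
E = 416/3 (E = -64/9 - 8/9*(-164) = -64/9 + 1312/9 = 416/3 ≈ 138.67)
E - 1*(-23879) = 416/3 - 1*(-23879) = 416/3 + 23879 = 72053/3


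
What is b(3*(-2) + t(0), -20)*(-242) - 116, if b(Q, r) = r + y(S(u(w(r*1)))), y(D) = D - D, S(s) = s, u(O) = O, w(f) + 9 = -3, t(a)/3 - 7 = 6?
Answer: 4724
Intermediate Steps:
t(a) = 39 (t(a) = 21 + 3*6 = 21 + 18 = 39)
w(f) = -12 (w(f) = -9 - 3 = -12)
y(D) = 0
b(Q, r) = r (b(Q, r) = r + 0 = r)
b(3*(-2) + t(0), -20)*(-242) - 116 = -20*(-242) - 116 = 4840 - 116 = 4724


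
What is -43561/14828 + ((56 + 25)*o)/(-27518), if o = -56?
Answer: -565725895/204018452 ≈ -2.7729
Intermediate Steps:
-43561/14828 + ((56 + 25)*o)/(-27518) = -43561/14828 + ((56 + 25)*(-56))/(-27518) = -43561*1/14828 + (81*(-56))*(-1/27518) = -43561/14828 - 4536*(-1/27518) = -43561/14828 + 2268/13759 = -565725895/204018452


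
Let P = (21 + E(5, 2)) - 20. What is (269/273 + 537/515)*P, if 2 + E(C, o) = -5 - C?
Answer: -3136496/140595 ≈ -22.309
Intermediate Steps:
E(C, o) = -7 - C (E(C, o) = -2 + (-5 - C) = -7 - C)
P = -11 (P = (21 + (-7 - 1*5)) - 20 = (21 + (-7 - 5)) - 20 = (21 - 12) - 20 = 9 - 20 = -11)
(269/273 + 537/515)*P = (269/273 + 537/515)*(-11) = (285136/140595)*(-11) = -3136496/140595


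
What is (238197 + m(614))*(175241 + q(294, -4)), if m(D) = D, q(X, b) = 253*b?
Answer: 41607801719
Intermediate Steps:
(238197 + m(614))*(175241 + q(294, -4)) = (238197 + 614)*(175241 + 253*(-4)) = 238811*(175241 - 1012) = 238811*174229 = 41607801719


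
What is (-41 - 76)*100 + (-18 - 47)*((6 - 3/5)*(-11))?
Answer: -7839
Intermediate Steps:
(-41 - 76)*100 + (-18 - 47)*((6 - 3/5)*(-11)) = -117*100 - 65*(6 - 3*⅕)*(-11) = -11700 - 65*(6 - ⅗)*(-11) = -11700 - 351*(-11) = -11700 - 65*(-297/5) = -11700 + 3861 = -7839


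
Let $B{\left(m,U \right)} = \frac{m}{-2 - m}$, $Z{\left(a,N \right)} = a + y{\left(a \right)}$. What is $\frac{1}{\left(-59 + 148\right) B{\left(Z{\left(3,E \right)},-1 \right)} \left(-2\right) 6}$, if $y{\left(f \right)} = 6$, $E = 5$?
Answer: $\frac{11}{9612} \approx 0.0011444$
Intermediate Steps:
$Z{\left(a,N \right)} = 6 + a$ ($Z{\left(a,N \right)} = a + 6 = 6 + a$)
$\frac{1}{\left(-59 + 148\right) B{\left(Z{\left(3,E \right)},-1 \right)} \left(-2\right) 6} = \frac{1}{\left(-59 + 148\right) - \frac{6 + 3}{2 + \left(6 + 3\right)} \left(-2\right) 6} = \frac{1}{89 \left(-1\right) 9 \frac{1}{2 + 9} \left(-2\right) 6} = \frac{1}{89 \left(-1\right) 9 \cdot \frac{1}{11} \left(-2\right) 6} = \frac{1}{89 \left(- \frac{9}{11}\right) \left(-2\right) 6} = \frac{1}{89 \cdot \frac{18}{11} \cdot 6} = \frac{1}{89 \cdot \frac{108}{11}} = \frac{1}{\frac{9612}{11}} = \frac{11}{9612}$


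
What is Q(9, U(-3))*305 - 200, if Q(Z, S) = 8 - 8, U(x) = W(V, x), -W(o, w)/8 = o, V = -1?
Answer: -200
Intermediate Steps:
W(o, w) = -8*o
U(x) = 8 (U(x) = -8*(-1) = 8)
Q(Z, S) = 0
Q(9, U(-3))*305 - 200 = 0*305 - 200 = 0 - 200 = -200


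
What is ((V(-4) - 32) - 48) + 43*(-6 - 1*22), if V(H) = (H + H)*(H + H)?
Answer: -1220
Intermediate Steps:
V(H) = 4*H² (V(H) = (2*H)*(2*H) = 4*H²)
((V(-4) - 32) - 48) + 43*(-6 - 1*22) = ((4*(-4)² - 32) - 48) + 43*(-6 - 1*22) = ((4*16 - 32) - 48) + 43*(-6 - 22) = ((64 - 32) - 48) + 43*(-28) = (32 - 48) - 1204 = -16 - 1204 = -1220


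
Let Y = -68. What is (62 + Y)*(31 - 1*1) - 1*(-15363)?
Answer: 15183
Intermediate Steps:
(62 + Y)*(31 - 1*1) - 1*(-15363) = (62 - 68)*(31 - 1*1) - 1*(-15363) = -6*(31 - 1) + 15363 = -6*30 + 15363 = -180 + 15363 = 15183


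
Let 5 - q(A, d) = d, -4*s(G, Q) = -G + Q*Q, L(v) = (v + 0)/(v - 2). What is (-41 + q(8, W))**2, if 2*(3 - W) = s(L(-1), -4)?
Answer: 966289/576 ≈ 1677.6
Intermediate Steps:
L(v) = v/(-2 + v)
s(G, Q) = -Q**2/4 + G/4 (s(G, Q) = -(-G + Q*Q)/4 = -(-G + Q**2)/4 = -(Q**2 - G)/4 = -Q**2/4 + G/4)
W = 119/24 (W = 3 - (-1/4*(-4)**2 + (-1/(-2 - 1))/4)/2 = 3 - (-1/4*16 + (-1/(-3))/4)/2 = 3 - (-4 + (-1*(-1/3))/4)/2 = 3 - (-4 + (1/4)*(1/3))/2 = 3 - (-4 + 1/12)/2 = 3 - 1/2*(-47/12) = 3 + 47/24 = 119/24 ≈ 4.9583)
q(A, d) = 5 - d
(-41 + q(8, W))**2 = (-41 + (5 - 1*119/24))**2 = (-41 + (5 - 119/24))**2 = (-41 + 1/24)**2 = (-983/24)**2 = 966289/576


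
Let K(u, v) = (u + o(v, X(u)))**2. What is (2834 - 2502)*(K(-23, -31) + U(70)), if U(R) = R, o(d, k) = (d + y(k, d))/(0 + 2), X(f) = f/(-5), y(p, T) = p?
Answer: 11457652/25 ≈ 4.5831e+5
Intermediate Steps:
X(f) = -f/5 (X(f) = f*(-1/5) = -f/5)
o(d, k) = d/2 + k/2 (o(d, k) = (d + k)/(0 + 2) = (d + k)/2 = (d + k)*(1/2) = d/2 + k/2)
K(u, v) = (v/2 + 9*u/10)**2 (K(u, v) = (u + (v/2 + (-u/5)/2))**2 = (u + (v/2 - u/10))**2 = (v/2 + 9*u/10)**2)
(2834 - 2502)*(K(-23, -31) + U(70)) = (2834 - 2502)*((5*(-31) + 9*(-23))**2/100 + 70) = 332*((-155 - 207)**2/100 + 70) = 332*((1/100)*(-362)**2 + 70) = 332*((1/100)*131044 + 70) = 332*(32761/25 + 70) = 332*(34511/25) = 11457652/25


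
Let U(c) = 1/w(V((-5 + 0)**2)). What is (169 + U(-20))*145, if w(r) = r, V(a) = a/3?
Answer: 122612/5 ≈ 24522.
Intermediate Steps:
V(a) = a/3 (V(a) = a*(1/3) = a/3)
U(c) = 3/25 (U(c) = 1/((-5 + 0)**2/3) = 1/((1/3)*(-5)**2) = 1/((1/3)*25) = 1/(25/3) = 3/25)
(169 + U(-20))*145 = (169 + 3/25)*145 = (4228/25)*145 = 122612/5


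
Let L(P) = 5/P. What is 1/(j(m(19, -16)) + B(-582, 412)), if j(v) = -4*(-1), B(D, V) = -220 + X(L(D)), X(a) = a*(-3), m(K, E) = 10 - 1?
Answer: -194/41899 ≈ -0.0046302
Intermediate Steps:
m(K, E) = 9
X(a) = -3*a
B(D, V) = -220 - 15/D
j(v) = 4
1/(j(m(19, -16)) + B(-582, 412)) = 1/(4 + (-220 - 15/(-582))) = 1/(4 + (-220 - 15*(-1/582))) = 1/(4 + (-220 + 5/194)) = 1/(4 - 42675/194) = 1/(-41899/194) = -194/41899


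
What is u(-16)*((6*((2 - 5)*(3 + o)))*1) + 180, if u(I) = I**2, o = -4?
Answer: 4788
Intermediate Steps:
u(-16)*((6*((2 - 5)*(3 + o)))*1) + 180 = (-16)**2*((6*((2 - 5)*(3 - 4)))*1) + 180 = 256*((6*(-3*(-1)))*1) + 180 = 256*((6*3)*1) + 180 = 256*(18*1) + 180 = 256*18 + 180 = 4608 + 180 = 4788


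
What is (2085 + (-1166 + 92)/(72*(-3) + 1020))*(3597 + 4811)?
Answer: 1173803044/67 ≈ 1.7519e+7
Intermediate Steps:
(2085 + (-1166 + 92)/(72*(-3) + 1020))*(3597 + 4811) = (2085 - 1074/(-216 + 1020))*8408 = (2085 - 1074/804)*8408 = (2085 - 1074*1/804)*8408 = (2085 - 179/134)*8408 = (279211/134)*8408 = 1173803044/67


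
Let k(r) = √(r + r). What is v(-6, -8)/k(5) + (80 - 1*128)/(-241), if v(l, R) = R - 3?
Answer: 48/241 - 11*√10/10 ≈ -3.2793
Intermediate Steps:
v(l, R) = -3 + R
k(r) = √2*√r (k(r) = √(2*r) = √2*√r)
v(-6, -8)/k(5) + (80 - 1*128)/(-241) = (-3 - 8)/((√2*√5)) + (80 - 1*128)/(-241) = -11*√10/10 + (80 - 128)*(-1/241) = -11*√10/10 - 48*(-1/241) = -11*√10/10 + 48/241 = 48/241 - 11*√10/10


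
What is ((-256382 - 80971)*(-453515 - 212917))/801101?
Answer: 224822834496/801101 ≈ 2.8064e+5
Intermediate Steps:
((-256382 - 80971)*(-453515 - 212917))/801101 = -337353*(-666432)*(1/801101) = 224822834496*(1/801101) = 224822834496/801101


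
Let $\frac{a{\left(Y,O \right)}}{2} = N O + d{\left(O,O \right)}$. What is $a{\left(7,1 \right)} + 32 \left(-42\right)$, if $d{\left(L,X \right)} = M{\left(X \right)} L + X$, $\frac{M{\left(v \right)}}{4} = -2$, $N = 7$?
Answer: $-1344$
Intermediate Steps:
$M{\left(v \right)} = -8$ ($M{\left(v \right)} = 4 \left(-2\right) = -8$)
$d{\left(L,X \right)} = X - 8 L$ ($d{\left(L,X \right)} = - 8 L + X = X - 8 L$)
$a{\left(Y,O \right)} = 0$ ($a{\left(Y,O \right)} = 2 \left(7 O + \left(O - 8 O\right)\right) = 2 \left(7 O - 7 O\right) = 2 \cdot 0 = 0$)
$a{\left(7,1 \right)} + 32 \left(-42\right) = 0 + 32 \left(-42\right) = 0 - 1344 = -1344$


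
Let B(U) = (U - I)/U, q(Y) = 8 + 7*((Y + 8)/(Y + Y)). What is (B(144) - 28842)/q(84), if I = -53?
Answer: -4153051/1704 ≈ -2437.2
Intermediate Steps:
q(Y) = 8 + 7*(8 + Y)/(2*Y) (q(Y) = 8 + 7*((8 + Y)/((2*Y))) = 8 + 7*((8 + Y)*(1/(2*Y))) = 8 + 7*((8 + Y)/(2*Y)) = 8 + 7*(8 + Y)/(2*Y))
B(U) = (53 + U)/U (B(U) = (U - 1*(-53))/U = (U + 53)/U = (53 + U)/U)
(B(144) - 28842)/q(84) = ((53 + 144)/144 - 28842)/(23/2 + 28/84) = ((1/144)*197 - 28842)/(23/2 + 28*(1/84)) = (197/144 - 28842)/(23/2 + 1/3) = -4153051/(144*71/6) = -4153051/144*6/71 = -4153051/1704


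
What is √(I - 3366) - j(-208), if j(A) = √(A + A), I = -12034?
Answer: I*(-4*√26 + 10*√154) ≈ 103.7*I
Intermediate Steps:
j(A) = √2*√A (j(A) = √(2*A) = √2*√A)
√(I - 3366) - j(-208) = √(-12034 - 3366) - √2*√(-208) = √(-15400) - √2*4*I*√13 = 10*I*√154 - 4*I*√26 = -4*I*√26 + 10*I*√154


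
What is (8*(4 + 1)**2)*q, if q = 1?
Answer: 200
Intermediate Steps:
(8*(4 + 1)**2)*q = (8*(4 + 1)**2)*1 = (8*5**2)*1 = (8*25)*1 = 200*1 = 200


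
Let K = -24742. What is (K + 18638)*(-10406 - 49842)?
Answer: 367753792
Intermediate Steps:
(K + 18638)*(-10406 - 49842) = (-24742 + 18638)*(-10406 - 49842) = -6104*(-60248) = 367753792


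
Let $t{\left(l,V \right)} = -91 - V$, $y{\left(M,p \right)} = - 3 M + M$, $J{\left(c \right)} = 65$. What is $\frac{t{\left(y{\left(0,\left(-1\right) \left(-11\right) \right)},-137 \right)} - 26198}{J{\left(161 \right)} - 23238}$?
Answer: $\frac{26152}{23173} \approx 1.1286$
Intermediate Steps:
$y{\left(M,p \right)} = - 2 M$
$\frac{t{\left(y{\left(0,\left(-1\right) \left(-11\right) \right)},-137 \right)} - 26198}{J{\left(161 \right)} - 23238} = \frac{\left(-91 - -137\right) - 26198}{65 - 23238} = \frac{\left(-91 + 137\right) - 26198}{-23173} = \left(46 - 26198\right) \left(- \frac{1}{23173}\right) = \left(-26152\right) \left(- \frac{1}{23173}\right) = \frac{26152}{23173}$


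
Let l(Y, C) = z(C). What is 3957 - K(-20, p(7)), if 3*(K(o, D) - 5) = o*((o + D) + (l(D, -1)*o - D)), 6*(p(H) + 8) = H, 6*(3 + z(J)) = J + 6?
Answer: 36968/9 ≈ 4107.6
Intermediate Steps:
z(J) = -2 + J/6 (z(J) = -3 + (J + 6)/6 = -3 + (6 + J)/6 = -3 + (1 + J/6) = -2 + J/6)
l(Y, C) = -2 + C/6
p(H) = -8 + H/6
K(o, D) = 5 - 7*o²/18 (K(o, D) = 5 + (o*((o + D) + ((-2 + (⅙)*(-1))*o - D)))/3 = 5 + (o*((D + o) + ((-2 - ⅙)*o - D)))/3 = 5 + (o*((D + o) + (-13*o/6 - D)))/3 = 5 + (o*((D + o) + (-D - 13*o/6)))/3 = 5 + (o*(-7*o/6))/3 = 5 + (-7*o²/6)/3 = 5 - 7*o²/18)
3957 - K(-20, p(7)) = 3957 - (5 - 7/18*(-20)²) = 3957 - (5 - 7/18*400) = 3957 - (5 - 1400/9) = 3957 - 1*(-1355/9) = 3957 + 1355/9 = 36968/9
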